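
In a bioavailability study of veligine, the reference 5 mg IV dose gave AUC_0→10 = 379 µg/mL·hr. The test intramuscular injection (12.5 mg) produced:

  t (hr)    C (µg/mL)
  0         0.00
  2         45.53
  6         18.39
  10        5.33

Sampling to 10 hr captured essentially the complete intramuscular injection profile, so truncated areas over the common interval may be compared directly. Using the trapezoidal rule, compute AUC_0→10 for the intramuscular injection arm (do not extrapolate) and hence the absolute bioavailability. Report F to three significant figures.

F = 0.233

Trapezoidal AUC_0→10 (intramuscular injection):
  [0→2]: (0.00+45.53)/2 × 2 = 45.53
  [2→6]: (45.53+18.39)/2 × 4 = 127.84
  [6→10]: (18.39+5.33)/2 × 4 = 47.44
  Sum = 220.81 µg/mL·hr
F = (AUC_ev/D_ev)/(AUC_iv/D_iv) = (220.81/12.5)/(379/5) = 17.6648/75.8 = 0.2330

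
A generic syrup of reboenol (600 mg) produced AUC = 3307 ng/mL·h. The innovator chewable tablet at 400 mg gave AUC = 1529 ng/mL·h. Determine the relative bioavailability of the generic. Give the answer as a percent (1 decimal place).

F_rel = (AUC_test/D_test) / (AUC_ref/D_ref)
      = (3307/600) / (1529/400)
      = 5.51167 / 3.8225 = 1.4419 = 144.19%

F_rel = 144.2%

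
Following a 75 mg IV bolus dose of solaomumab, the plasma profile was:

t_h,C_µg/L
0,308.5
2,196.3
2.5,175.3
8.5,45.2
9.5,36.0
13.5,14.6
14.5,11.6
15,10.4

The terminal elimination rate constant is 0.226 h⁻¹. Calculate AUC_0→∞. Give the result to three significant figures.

Trapezoidal AUC_0→15:
  [0→2]: (308.5+196.3)/2 × 2 = 504.8
  [2→2.5]: (196.3+175.3)/2 × 0.5 = 92.9
  [2.5→8.5]: (175.3+45.2)/2 × 6 = 661.5
  [8.5→9.5]: (45.2+36.0)/2 × 1 = 40.6
  [9.5→13.5]: (36.0+14.6)/2 × 4 = 101.2
  [13.5→14.5]: (14.6+11.6)/2 × 1 = 13.1
  [14.5→15]: (11.6+10.4)/2 × 0.5 = 5.5
  Sum = 1419.6 µg/L·h
Extrapolated tail: C_last / k_e = 10.4 / 0.226 = 46.018
AUC_0→∞ = 1419.6 + 46.018 = 1465.618 µg/L·h

AUC = 1470 µg/L·h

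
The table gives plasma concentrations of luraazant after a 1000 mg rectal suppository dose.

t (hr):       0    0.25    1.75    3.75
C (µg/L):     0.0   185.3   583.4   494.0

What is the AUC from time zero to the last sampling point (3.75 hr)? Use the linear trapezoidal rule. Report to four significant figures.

Trapezoidal AUC_0→3.75:
  [0→0.25]: (0.0+185.3)/2 × 0.25 = 23.1625
  [0.25→1.75]: (185.3+583.4)/2 × 1.5 = 576.525
  [1.75→3.75]: (583.4+494.0)/2 × 2 = 1077.4
  Sum = 1677.0875 µg/L·hr

AUC = 1677 µg/L·hr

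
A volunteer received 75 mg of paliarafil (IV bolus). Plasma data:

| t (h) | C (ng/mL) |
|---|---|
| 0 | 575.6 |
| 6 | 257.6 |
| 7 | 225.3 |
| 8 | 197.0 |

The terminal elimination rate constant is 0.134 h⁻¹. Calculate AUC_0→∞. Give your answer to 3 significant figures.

Trapezoidal AUC_0→8:
  [0→6]: (575.6+257.6)/2 × 6 = 2499.6
  [6→7]: (257.6+225.3)/2 × 1 = 241.45
  [7→8]: (225.3+197.0)/2 × 1 = 211.15
  Sum = 2952.2 ng/mL·h
Extrapolated tail: C_last / k_e = 197.0 / 0.134 = 1470.149
AUC_0→∞ = 2952.2 + 1470.149 = 4422.349 ng/mL·h

AUC = 4420 ng/mL·h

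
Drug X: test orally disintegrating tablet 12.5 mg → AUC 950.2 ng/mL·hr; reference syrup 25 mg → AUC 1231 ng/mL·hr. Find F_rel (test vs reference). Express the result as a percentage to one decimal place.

F_rel = (AUC_test/D_test) / (AUC_ref/D_ref)
      = (950.2/12.5) / (1231/25)
      = 76.016 / 49.24 = 1.5438 = 154.38%

F_rel = 154.4%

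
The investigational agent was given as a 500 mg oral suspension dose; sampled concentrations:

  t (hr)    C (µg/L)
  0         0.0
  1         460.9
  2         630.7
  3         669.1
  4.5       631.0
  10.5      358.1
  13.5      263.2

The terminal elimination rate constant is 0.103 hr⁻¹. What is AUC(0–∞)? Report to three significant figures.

Trapezoidal AUC_0→13.5:
  [0→1]: (0.0+460.9)/2 × 1 = 230.45
  [1→2]: (460.9+630.7)/2 × 1 = 545.8
  [2→3]: (630.7+669.1)/2 × 1 = 649.9
  [3→4.5]: (669.1+631.0)/2 × 1.5 = 975.075
  [4.5→10.5]: (631.0+358.1)/2 × 6 = 2967.3
  [10.5→13.5]: (358.1+263.2)/2 × 3 = 931.95
  Sum = 6300.475 µg/L·hr
Extrapolated tail: C_last / k_e = 263.2 / 0.103 = 2555.340
AUC_0→∞ = 6300.475 + 2555.340 = 8855.815 µg/L·hr

AUC = 8860 µg/L·hr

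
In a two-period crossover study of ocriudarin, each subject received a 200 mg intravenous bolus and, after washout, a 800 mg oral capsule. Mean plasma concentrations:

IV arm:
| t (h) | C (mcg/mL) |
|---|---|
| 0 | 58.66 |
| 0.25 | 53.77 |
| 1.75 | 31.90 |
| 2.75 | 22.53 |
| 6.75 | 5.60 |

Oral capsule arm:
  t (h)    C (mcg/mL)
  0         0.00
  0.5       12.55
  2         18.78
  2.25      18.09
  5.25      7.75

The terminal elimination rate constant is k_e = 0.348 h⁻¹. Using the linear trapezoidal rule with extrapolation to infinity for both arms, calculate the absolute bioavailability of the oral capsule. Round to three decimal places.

Trapezoidal AUC_0→6.75 (IV):
  [0→0.25]: (58.66+53.77)/2 × 0.25 = 14.05375
  [0.25→1.75]: (53.77+31.90)/2 × 1.5 = 64.2525
  [1.75→2.75]: (31.90+22.53)/2 × 1 = 27.215
  [2.75→6.75]: (22.53+5.60)/2 × 4 = 56.26
  Sum = 161.78125 mcg/mL·h
IV tail: 5.60/0.348 = 16.092; AUC_iv,0→∞ = 161.78125 + 16.092 = 177.87325 mcg/mL·h
Trapezoidal AUC_0→5.25 (oral capsule):
  [0→0.5]: (0.00+12.55)/2 × 0.5 = 3.1375
  [0.5→2]: (12.55+18.78)/2 × 1.5 = 23.4975
  [2→2.25]: (18.78+18.09)/2 × 0.25 = 4.60875
  [2.25→5.25]: (18.09+7.75)/2 × 3 = 38.76
  Sum = 70.00375 mcg/mL·h
oral capsule tail: 7.75/0.348 = 22.270; AUC_ev,0→∞ = 70.00375 + 22.270 = 92.27375 mcg/mL·h
F = (AUC_ev/D_ev)/(AUC_iv/D_iv) = (92.27375/800)/(177.87325/200) = 0.115342/0.88936625 = 0.1297

F = 0.130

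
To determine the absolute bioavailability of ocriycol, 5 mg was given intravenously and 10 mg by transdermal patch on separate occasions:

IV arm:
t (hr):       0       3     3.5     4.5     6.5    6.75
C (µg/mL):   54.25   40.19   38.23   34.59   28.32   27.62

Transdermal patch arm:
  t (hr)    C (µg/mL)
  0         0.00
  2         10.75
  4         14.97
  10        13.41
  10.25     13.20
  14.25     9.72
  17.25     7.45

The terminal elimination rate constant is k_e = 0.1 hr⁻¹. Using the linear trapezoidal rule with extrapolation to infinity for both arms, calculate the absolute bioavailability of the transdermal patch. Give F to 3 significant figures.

F = 0.249

Trapezoidal AUC_0→6.75 (IV):
  [0→3]: (54.25+40.19)/2 × 3 = 141.66
  [3→3.5]: (40.19+38.23)/2 × 0.5 = 19.605
  [3.5→4.5]: (38.23+34.59)/2 × 1 = 36.41
  [4.5→6.5]: (34.59+28.32)/2 × 2 = 62.91
  [6.5→6.75]: (28.32+27.62)/2 × 0.25 = 6.9925
  Sum = 267.5775 µg/mL·hr
IV tail: 27.62/0.1 = 276.200; AUC_iv,0→∞ = 267.5775 + 276.200 = 543.7775 µg/mL·hr
Trapezoidal AUC_0→17.25 (transdermal patch):
  [0→2]: (0.00+10.75)/2 × 2 = 10.75
  [2→4]: (10.75+14.97)/2 × 2 = 25.72
  [4→10]: (14.97+13.41)/2 × 6 = 85.14
  [10→10.25]: (13.41+13.20)/2 × 0.25 = 3.32625
  [10.25→14.25]: (13.20+9.72)/2 × 4 = 45.84
  [14.25→17.25]: (9.72+7.45)/2 × 3 = 25.755
  Sum = 196.53125 µg/mL·hr
transdermal patch tail: 7.45/0.1 = 74.500; AUC_ev,0→∞ = 196.53125 + 74.500 = 271.03125 µg/mL·hr
F = (AUC_ev/D_ev)/(AUC_iv/D_iv) = (271.03125/10)/(543.7775/5) = 27.103125/108.7555 = 0.2492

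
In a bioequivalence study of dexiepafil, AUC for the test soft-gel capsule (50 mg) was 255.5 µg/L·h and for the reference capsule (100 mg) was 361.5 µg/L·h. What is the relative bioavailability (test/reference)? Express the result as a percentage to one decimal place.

F_rel = 141.4%

F_rel = (AUC_test/D_test) / (AUC_ref/D_ref)
      = (255.5/50) / (361.5/100)
      = 5.11 / 3.615 = 1.4136 = 141.36%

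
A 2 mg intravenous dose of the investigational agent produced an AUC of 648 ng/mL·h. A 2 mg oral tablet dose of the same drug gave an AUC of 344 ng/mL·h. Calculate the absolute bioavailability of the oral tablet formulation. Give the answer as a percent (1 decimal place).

F = (AUC_ev / D_ev) / (AUC_iv / D_iv)
  = (344/2) / (648/2)
  = 172 / 324 = 0.5309
  = 53.09%

F = 53.1%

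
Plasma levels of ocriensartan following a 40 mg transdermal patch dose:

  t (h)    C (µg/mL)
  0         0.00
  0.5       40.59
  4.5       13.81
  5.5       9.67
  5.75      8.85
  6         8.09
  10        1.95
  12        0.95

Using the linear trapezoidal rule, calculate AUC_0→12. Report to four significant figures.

AUC = 158.1 µg/mL·h

Trapezoidal AUC_0→12:
  [0→0.5]: (0.00+40.59)/2 × 0.5 = 10.1475
  [0.5→4.5]: (40.59+13.81)/2 × 4 = 108.8
  [4.5→5.5]: (13.81+9.67)/2 × 1 = 11.74
  [5.5→5.75]: (9.67+8.85)/2 × 0.25 = 2.315
  [5.75→6]: (8.85+8.09)/2 × 0.25 = 2.1175
  [6→10]: (8.09+1.95)/2 × 4 = 20.08
  [10→12]: (1.95+0.95)/2 × 2 = 2.9
  Sum = 158.1 µg/mL·h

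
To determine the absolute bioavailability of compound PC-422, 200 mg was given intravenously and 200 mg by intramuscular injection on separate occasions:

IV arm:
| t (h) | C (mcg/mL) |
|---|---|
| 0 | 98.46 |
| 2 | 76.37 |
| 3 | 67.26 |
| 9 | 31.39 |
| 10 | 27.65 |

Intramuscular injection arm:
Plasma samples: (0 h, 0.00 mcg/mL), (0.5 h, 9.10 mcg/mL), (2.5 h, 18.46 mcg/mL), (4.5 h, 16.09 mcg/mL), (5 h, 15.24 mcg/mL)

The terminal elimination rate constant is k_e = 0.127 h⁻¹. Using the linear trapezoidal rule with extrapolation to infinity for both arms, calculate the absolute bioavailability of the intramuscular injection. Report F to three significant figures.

Trapezoidal AUC_0→10 (IV):
  [0→2]: (98.46+76.37)/2 × 2 = 174.83
  [2→3]: (76.37+67.26)/2 × 1 = 71.815
  [3→9]: (67.26+31.39)/2 × 6 = 295.95
  [9→10]: (31.39+27.65)/2 × 1 = 29.52
  Sum = 572.115 mcg/mL·h
IV tail: 27.65/0.127 = 217.717; AUC_iv,0→∞ = 572.115 + 217.717 = 789.832 mcg/mL·h
Trapezoidal AUC_0→5 (intramuscular injection):
  [0→0.5]: (0.00+9.10)/2 × 0.5 = 2.275
  [0.5→2.5]: (9.10+18.46)/2 × 2 = 27.56
  [2.5→4.5]: (18.46+16.09)/2 × 2 = 34.55
  [4.5→5]: (16.09+15.24)/2 × 0.5 = 7.8325
  Sum = 72.2175 mcg/mL·h
intramuscular injection tail: 15.24/0.127 = 120.000; AUC_ev,0→∞ = 72.2175 + 120.000 = 192.2175 mcg/mL·h
F = (AUC_ev/D_ev)/(AUC_iv/D_iv) = (192.2175/200)/(789.832/200) = 0.9610875/3.94916 = 0.2434

F = 0.243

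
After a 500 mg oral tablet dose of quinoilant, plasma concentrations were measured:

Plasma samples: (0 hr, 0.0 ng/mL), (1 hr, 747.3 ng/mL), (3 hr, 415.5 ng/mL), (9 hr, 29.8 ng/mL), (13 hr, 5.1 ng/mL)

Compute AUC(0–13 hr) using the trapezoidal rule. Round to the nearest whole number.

AUC = 2942 ng/mL·hr

Trapezoidal AUC_0→13:
  [0→1]: (0.0+747.3)/2 × 1 = 373.65
  [1→3]: (747.3+415.5)/2 × 2 = 1162.8
  [3→9]: (415.5+29.8)/2 × 6 = 1335.9
  [9→13]: (29.8+5.1)/2 × 4 = 69.8
  Sum = 2942.15 ng/mL·hr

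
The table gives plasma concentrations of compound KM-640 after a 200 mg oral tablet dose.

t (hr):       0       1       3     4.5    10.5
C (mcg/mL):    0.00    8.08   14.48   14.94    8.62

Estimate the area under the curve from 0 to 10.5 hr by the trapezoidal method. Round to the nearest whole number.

Trapezoidal AUC_0→10.5:
  [0→1]: (0.00+8.08)/2 × 1 = 4.04
  [1→3]: (8.08+14.48)/2 × 2 = 22.56
  [3→4.5]: (14.48+14.94)/2 × 1.5 = 22.065
  [4.5→10.5]: (14.94+8.62)/2 × 6 = 70.68
  Sum = 119.345 mcg/mL·hr

AUC = 119 mcg/mL·hr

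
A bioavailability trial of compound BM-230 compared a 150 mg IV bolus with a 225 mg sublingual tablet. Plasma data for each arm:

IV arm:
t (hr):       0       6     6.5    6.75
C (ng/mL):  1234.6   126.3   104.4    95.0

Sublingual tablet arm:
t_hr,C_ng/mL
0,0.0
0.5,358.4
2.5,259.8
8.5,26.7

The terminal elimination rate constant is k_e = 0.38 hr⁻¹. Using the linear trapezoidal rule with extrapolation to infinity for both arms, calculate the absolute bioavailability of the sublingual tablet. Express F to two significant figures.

Trapezoidal AUC_0→6.75 (IV):
  [0→6]: (1234.6+126.3)/2 × 6 = 4082.7
  [6→6.5]: (126.3+104.4)/2 × 0.5 = 57.675
  [6.5→6.75]: (104.4+95.0)/2 × 0.25 = 24.925
  Sum = 4165.3 ng/mL·hr
IV tail: 95.0/0.38 = 250.000; AUC_iv,0→∞ = 4165.3 + 250.000 = 4415.3 ng/mL·hr
Trapezoidal AUC_0→8.5 (sublingual tablet):
  [0→0.5]: (0.0+358.4)/2 × 0.5 = 89.6
  [0.5→2.5]: (358.4+259.8)/2 × 2 = 618.2
  [2.5→8.5]: (259.8+26.7)/2 × 6 = 859.5
  Sum = 1567.3 ng/mL·hr
sublingual tablet tail: 26.7/0.38 = 70.263; AUC_ev,0→∞ = 1567.3 + 70.263 = 1637.563 ng/mL·hr
F = (AUC_ev/D_ev)/(AUC_iv/D_iv) = (1637.563/225)/(4415.3/150) = 7.27806/29.4353 = 0.2473

F = 0.25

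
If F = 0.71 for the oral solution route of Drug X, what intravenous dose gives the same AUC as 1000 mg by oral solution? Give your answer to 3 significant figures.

D_iv = 710 mg

Systemic exposure from an extravascular dose = F × D_ev, so the equivalent IV dose is F × D_ev.
D_iv = F × D_ev = 0.71 × 1000 = 710 mg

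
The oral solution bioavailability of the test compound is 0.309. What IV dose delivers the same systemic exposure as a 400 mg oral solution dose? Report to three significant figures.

Systemic exposure from an extravascular dose = F × D_ev, so the equivalent IV dose is F × D_ev.
D_iv = F × D_ev = 0.309 × 400 = 123.6 mg

D_iv = 124 mg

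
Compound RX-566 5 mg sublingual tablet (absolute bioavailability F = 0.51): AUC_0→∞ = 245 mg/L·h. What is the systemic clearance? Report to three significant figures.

CL = F × Dose / AUC_0→∞
   = 0.51 × 5 / 245 = 0.0104082 L/h

CL = 0.0104 L/h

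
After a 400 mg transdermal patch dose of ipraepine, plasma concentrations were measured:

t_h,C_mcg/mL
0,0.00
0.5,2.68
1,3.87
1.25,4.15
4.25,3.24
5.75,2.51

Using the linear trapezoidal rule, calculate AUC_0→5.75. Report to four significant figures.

Trapezoidal AUC_0→5.75:
  [0→0.5]: (0.00+2.68)/2 × 0.5 = 0.67
  [0.5→1]: (2.68+3.87)/2 × 0.5 = 1.6375
  [1→1.25]: (3.87+4.15)/2 × 0.25 = 1.0025
  [1.25→4.25]: (4.15+3.24)/2 × 3 = 11.085
  [4.25→5.75]: (3.24+2.51)/2 × 1.5 = 4.3125
  Sum = 18.7075 mcg/mL·h

AUC = 18.71 mcg/mL·h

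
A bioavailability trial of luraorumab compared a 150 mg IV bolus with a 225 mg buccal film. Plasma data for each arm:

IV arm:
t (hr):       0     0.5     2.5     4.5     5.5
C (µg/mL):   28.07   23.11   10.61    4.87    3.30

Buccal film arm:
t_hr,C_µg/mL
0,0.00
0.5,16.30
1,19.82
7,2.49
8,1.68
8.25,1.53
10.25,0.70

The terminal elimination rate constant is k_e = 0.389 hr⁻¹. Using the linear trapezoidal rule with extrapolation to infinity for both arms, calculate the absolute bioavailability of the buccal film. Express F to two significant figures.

Trapezoidal AUC_0→5.5 (IV):
  [0→0.5]: (28.07+23.11)/2 × 0.5 = 12.795
  [0.5→2.5]: (23.11+10.61)/2 × 2 = 33.72
  [2.5→4.5]: (10.61+4.87)/2 × 2 = 15.48
  [4.5→5.5]: (4.87+3.30)/2 × 1 = 4.085
  Sum = 66.08 µg/mL·hr
IV tail: 3.30/0.389 = 8.483; AUC_iv,0→∞ = 66.08 + 8.483 = 74.563 µg/mL·hr
Trapezoidal AUC_0→10.25 (buccal film):
  [0→0.5]: (0.00+16.30)/2 × 0.5 = 4.075
  [0.5→1]: (16.30+19.82)/2 × 0.5 = 9.03
  [1→7]: (19.82+2.49)/2 × 6 = 66.93
  [7→8]: (2.49+1.68)/2 × 1 = 2.085
  [8→8.25]: (1.68+1.53)/2 × 0.25 = 0.40125
  [8.25→10.25]: (1.53+0.70)/2 × 2 = 2.23
  Sum = 84.75125 µg/mL·hr
buccal film tail: 0.70/0.389 = 1.799; AUC_ev,0→∞ = 84.75125 + 1.799 = 86.55025 µg/mL·hr
F = (AUC_ev/D_ev)/(AUC_iv/D_iv) = (86.55025/225)/(74.563/150) = 0.384668/0.497087 = 0.7738

F = 0.77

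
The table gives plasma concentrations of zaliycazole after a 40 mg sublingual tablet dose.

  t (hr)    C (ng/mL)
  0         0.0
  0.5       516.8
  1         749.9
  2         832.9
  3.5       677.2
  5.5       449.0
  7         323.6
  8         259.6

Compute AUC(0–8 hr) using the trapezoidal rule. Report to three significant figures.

Trapezoidal AUC_0→8:
  [0→0.5]: (0.0+516.8)/2 × 0.5 = 129.2
  [0.5→1]: (516.8+749.9)/2 × 0.5 = 316.675
  [1→2]: (749.9+832.9)/2 × 1 = 791.4
  [2→3.5]: (832.9+677.2)/2 × 1.5 = 1132.575
  [3.5→5.5]: (677.2+449.0)/2 × 2 = 1126.2
  [5.5→7]: (449.0+323.6)/2 × 1.5 = 579.45
  [7→8]: (323.6+259.6)/2 × 1 = 291.6
  Sum = 4367.1 ng/mL·hr

AUC = 4370 ng/mL·hr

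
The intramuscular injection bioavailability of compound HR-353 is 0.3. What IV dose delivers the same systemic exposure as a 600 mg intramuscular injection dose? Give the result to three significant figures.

D_iv = 180 mg

Systemic exposure from an extravascular dose = F × D_ev, so the equivalent IV dose is F × D_ev.
D_iv = F × D_ev = 0.3 × 600 = 180 mg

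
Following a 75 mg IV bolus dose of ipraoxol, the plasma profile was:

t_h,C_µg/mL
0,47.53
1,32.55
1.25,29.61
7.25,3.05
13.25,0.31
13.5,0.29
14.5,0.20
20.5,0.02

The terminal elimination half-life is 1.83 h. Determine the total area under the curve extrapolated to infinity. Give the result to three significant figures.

AUC = 157 µg/mL·h

Trapezoidal AUC_0→20.5:
  [0→1]: (47.53+32.55)/2 × 1 = 40.04
  [1→1.25]: (32.55+29.61)/2 × 0.25 = 7.77
  [1.25→7.25]: (29.61+3.05)/2 × 6 = 97.98
  [7.25→13.25]: (3.05+0.31)/2 × 6 = 10.08
  [13.25→13.5]: (0.31+0.29)/2 × 0.25 = 0.075
  [13.5→14.5]: (0.29+0.20)/2 × 1 = 0.245
  [14.5→20.5]: (0.20+0.02)/2 × 6 = 0.66
  Sum = 156.85 µg/mL·h
k_e = ln2 / t½ = 0.693147 / 1.83 = 0.3788 h^-1
Extrapolated tail: C_last / k_e = 0.02 / 0.3788 = 0.053
AUC_0→∞ = 156.85 + 0.053 = 156.903 µg/mL·h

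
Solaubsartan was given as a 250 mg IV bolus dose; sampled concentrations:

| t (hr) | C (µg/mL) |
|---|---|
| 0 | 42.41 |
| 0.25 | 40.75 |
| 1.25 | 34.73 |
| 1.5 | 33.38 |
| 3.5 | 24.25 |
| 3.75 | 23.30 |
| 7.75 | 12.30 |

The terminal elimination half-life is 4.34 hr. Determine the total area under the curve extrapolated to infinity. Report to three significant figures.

AUC = 268 µg/mL·hr

Trapezoidal AUC_0→7.75:
  [0→0.25]: (42.41+40.75)/2 × 0.25 = 10.395
  [0.25→1.25]: (40.75+34.73)/2 × 1 = 37.74
  [1.25→1.5]: (34.73+33.38)/2 × 0.25 = 8.51375
  [1.5→3.5]: (33.38+24.25)/2 × 2 = 57.63
  [3.5→3.75]: (24.25+23.30)/2 × 0.25 = 5.94375
  [3.75→7.75]: (23.30+12.30)/2 × 4 = 71.2
  Sum = 191.4225 µg/mL·hr
k_e = ln2 / t½ = 0.693147 / 4.34 = 0.1597 hr^-1
Extrapolated tail: C_last / k_e = 12.30 / 0.1597 = 77.019
AUC_0→∞ = 191.4225 + 77.019 = 268.4415 µg/mL·hr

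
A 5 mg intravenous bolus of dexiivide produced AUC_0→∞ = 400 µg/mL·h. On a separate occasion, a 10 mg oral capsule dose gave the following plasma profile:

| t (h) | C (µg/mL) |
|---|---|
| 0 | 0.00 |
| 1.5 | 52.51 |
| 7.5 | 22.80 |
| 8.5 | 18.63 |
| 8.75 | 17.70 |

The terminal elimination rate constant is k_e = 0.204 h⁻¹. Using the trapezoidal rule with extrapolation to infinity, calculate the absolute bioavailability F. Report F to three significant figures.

F = 0.472

Trapezoidal AUC_0→8.75 (oral capsule):
  [0→1.5]: (0.00+52.51)/2 × 1.5 = 39.3825
  [1.5→7.5]: (52.51+22.80)/2 × 6 = 225.93
  [7.5→8.5]: (22.80+18.63)/2 × 1 = 20.715
  [8.5→8.75]: (18.63+17.70)/2 × 0.25 = 4.54125
  Sum = 290.56875 µg/mL·h
Tail: C_last/k_e = 17.70/0.204 = 86.765
AUC_0→∞ (oral capsule) = 290.56875 + 86.765 = 377.33375 µg/mL·h
F = (AUC_ev/D_ev)/(AUC_iv/D_iv) = (377.33375/10)/(400/5) = 37.733375/80 = 0.4717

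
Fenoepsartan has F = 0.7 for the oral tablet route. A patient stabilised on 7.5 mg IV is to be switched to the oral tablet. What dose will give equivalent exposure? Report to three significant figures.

D_oral = 10.7 mg

For equal systemic exposure: F × D_ev = D_iv
D_ev = D_iv / F = 7.5 / 0.7 = 10.7143 mg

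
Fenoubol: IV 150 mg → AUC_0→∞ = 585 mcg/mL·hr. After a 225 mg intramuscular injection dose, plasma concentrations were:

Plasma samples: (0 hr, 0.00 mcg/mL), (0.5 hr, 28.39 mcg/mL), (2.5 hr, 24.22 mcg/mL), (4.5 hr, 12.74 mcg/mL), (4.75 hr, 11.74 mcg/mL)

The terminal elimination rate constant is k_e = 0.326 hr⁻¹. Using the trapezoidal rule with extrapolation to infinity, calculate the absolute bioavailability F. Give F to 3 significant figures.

F = 0.155

Trapezoidal AUC_0→4.75 (intramuscular injection):
  [0→0.5]: (0.00+28.39)/2 × 0.5 = 7.0975
  [0.5→2.5]: (28.39+24.22)/2 × 2 = 52.61
  [2.5→4.5]: (24.22+12.74)/2 × 2 = 36.96
  [4.5→4.75]: (12.74+11.74)/2 × 0.25 = 3.06
  Sum = 99.7275 mcg/mL·hr
Tail: C_last/k_e = 11.74/0.326 = 36.012
AUC_0→∞ (intramuscular injection) = 99.7275 + 36.012 = 135.7395 mcg/mL·hr
F = (AUC_ev/D_ev)/(AUC_iv/D_iv) = (135.7395/225)/(585/150) = 0.603287/3.9 = 0.1547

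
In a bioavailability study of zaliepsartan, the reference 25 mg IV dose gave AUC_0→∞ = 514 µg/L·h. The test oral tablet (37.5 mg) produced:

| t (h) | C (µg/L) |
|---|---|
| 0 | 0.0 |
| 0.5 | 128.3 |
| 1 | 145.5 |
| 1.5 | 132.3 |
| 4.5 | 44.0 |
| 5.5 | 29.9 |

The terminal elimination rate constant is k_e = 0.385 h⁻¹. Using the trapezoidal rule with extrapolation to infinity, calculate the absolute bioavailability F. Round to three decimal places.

F = 0.712

Trapezoidal AUC_0→5.5 (oral tablet):
  [0→0.5]: (0.0+128.3)/2 × 0.5 = 32.075
  [0.5→1]: (128.3+145.5)/2 × 0.5 = 68.45
  [1→1.5]: (145.5+132.3)/2 × 0.5 = 69.45
  [1.5→4.5]: (132.3+44.0)/2 × 3 = 264.45
  [4.5→5.5]: (44.0+29.9)/2 × 1 = 36.95
  Sum = 471.375 µg/L·h
Tail: C_last/k_e = 29.9/0.385 = 77.662
AUC_0→∞ (oral tablet) = 471.375 + 77.662 = 549.037 µg/L·h
F = (AUC_ev/D_ev)/(AUC_iv/D_iv) = (549.037/37.5)/(514/25) = 14.641/20.56 = 0.7121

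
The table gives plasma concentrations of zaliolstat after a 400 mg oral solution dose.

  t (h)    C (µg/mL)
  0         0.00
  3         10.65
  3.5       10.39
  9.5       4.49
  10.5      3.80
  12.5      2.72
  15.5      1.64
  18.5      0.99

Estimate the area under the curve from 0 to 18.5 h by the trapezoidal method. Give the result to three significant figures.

Trapezoidal AUC_0→18.5:
  [0→3]: (0.00+10.65)/2 × 3 = 15.975
  [3→3.5]: (10.65+10.39)/2 × 0.5 = 5.26
  [3.5→9.5]: (10.39+4.49)/2 × 6 = 44.64
  [9.5→10.5]: (4.49+3.80)/2 × 1 = 4.145
  [10.5→12.5]: (3.80+2.72)/2 × 2 = 6.52
  [12.5→15.5]: (2.72+1.64)/2 × 3 = 6.54
  [15.5→18.5]: (1.64+0.99)/2 × 3 = 3.945
  Sum = 87.025 µg/mL·h

AUC = 87.0 µg/mL·h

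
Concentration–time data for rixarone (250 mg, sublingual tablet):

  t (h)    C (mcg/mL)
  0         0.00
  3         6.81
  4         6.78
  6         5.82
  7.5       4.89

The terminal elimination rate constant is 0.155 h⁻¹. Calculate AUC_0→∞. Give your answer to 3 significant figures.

Trapezoidal AUC_0→7.5:
  [0→3]: (0.00+6.81)/2 × 3 = 10.215
  [3→4]: (6.81+6.78)/2 × 1 = 6.795
  [4→6]: (6.78+5.82)/2 × 2 = 12.6
  [6→7.5]: (5.82+4.89)/2 × 1.5 = 8.0325
  Sum = 37.6425 mcg/mL·h
Extrapolated tail: C_last / k_e = 4.89 / 0.155 = 31.548
AUC_0→∞ = 37.6425 + 31.548 = 69.1905 mcg/mL·h

AUC = 69.2 mcg/mL·h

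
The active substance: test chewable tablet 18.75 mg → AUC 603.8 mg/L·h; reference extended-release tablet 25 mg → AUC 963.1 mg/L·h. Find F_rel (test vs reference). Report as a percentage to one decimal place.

F_rel = (AUC_test/D_test) / (AUC_ref/D_ref)
      = (603.8/18.75) / (963.1/25)
      = 32.2027 / 38.524 = 0.8359 = 83.59%

F_rel = 83.6%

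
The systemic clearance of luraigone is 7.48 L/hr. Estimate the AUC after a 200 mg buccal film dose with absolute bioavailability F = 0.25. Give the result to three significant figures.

AUC = 6.68 mg/L·hr

AUC_0→∞ = F × Dose / CL
        = 0.25 × 200 / 7.48 = 6.68449 mg/L·hr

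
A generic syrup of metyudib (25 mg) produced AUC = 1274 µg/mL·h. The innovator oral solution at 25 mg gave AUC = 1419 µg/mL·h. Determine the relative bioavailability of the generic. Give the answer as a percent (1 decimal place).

F_rel = (AUC_test/D_test) / (AUC_ref/D_ref)
      = (1274/25) / (1419/25)
      = 50.96 / 56.76 = 0.8978 = 89.78%

F_rel = 89.8%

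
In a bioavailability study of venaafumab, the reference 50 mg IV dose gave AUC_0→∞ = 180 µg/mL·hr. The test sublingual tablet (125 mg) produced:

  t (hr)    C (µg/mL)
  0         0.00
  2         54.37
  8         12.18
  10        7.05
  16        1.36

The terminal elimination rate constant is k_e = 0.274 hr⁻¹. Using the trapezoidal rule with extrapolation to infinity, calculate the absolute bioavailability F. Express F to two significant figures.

Trapezoidal AUC_0→16 (sublingual tablet):
  [0→2]: (0.00+54.37)/2 × 2 = 54.37
  [2→8]: (54.37+12.18)/2 × 6 = 199.65
  [8→10]: (12.18+7.05)/2 × 2 = 19.23
  [10→16]: (7.05+1.36)/2 × 6 = 25.23
  Sum = 298.48 µg/mL·hr
Tail: C_last/k_e = 1.36/0.274 = 4.964
AUC_0→∞ (sublingual tablet) = 298.48 + 4.964 = 303.444 µg/mL·hr
F = (AUC_ev/D_ev)/(AUC_iv/D_iv) = (303.444/125)/(180/50) = 2.427552/3.6 = 0.6743

F = 0.67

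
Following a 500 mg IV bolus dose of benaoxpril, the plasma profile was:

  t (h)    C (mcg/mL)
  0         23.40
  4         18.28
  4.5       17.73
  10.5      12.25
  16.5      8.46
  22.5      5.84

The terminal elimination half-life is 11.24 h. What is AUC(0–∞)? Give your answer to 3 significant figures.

Trapezoidal AUC_0→22.5:
  [0→4]: (23.40+18.28)/2 × 4 = 83.36
  [4→4.5]: (18.28+17.73)/2 × 0.5 = 9.0025
  [4.5→10.5]: (17.73+12.25)/2 × 6 = 89.94
  [10.5→16.5]: (12.25+8.46)/2 × 6 = 62.13
  [16.5→22.5]: (8.46+5.84)/2 × 6 = 42.9
  Sum = 287.3325 mcg/mL·h
k_e = ln2 / t½ = 0.693147 / 11.24 = 0.0617 h^-1
Extrapolated tail: C_last / k_e = 5.84 / 0.0617 = 94.652
AUC_0→∞ = 287.3325 + 94.652 = 381.9845 mcg/mL·h

AUC = 382 mcg/mL·h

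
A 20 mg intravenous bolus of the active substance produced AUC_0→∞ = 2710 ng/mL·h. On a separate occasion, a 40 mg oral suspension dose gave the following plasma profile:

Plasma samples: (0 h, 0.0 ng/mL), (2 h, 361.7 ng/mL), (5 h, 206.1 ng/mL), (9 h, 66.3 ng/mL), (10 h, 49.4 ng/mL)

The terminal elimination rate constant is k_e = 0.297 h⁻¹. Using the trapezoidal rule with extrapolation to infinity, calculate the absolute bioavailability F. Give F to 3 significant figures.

Trapezoidal AUC_0→10 (oral suspension):
  [0→2]: (0.0+361.7)/2 × 2 = 361.7
  [2→5]: (361.7+206.1)/2 × 3 = 851.7
  [5→9]: (206.1+66.3)/2 × 4 = 544.8
  [9→10]: (66.3+49.4)/2 × 1 = 57.85
  Sum = 1816.05 ng/mL·h
Tail: C_last/k_e = 49.4/0.297 = 166.330
AUC_0→∞ (oral suspension) = 1816.05 + 166.330 = 1982.38 ng/mL·h
F = (AUC_ev/D_ev)/(AUC_iv/D_iv) = (1982.38/40)/(2710/20) = 49.5595/135.5 = 0.3658

F = 0.366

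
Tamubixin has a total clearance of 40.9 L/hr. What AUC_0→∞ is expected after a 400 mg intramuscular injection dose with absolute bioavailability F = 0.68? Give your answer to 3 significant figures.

AUC = 6.65 mg/L·hr

AUC_0→∞ = F × Dose / CL
        = 0.68 × 400 / 40.9 = 6.65037 mg/L·hr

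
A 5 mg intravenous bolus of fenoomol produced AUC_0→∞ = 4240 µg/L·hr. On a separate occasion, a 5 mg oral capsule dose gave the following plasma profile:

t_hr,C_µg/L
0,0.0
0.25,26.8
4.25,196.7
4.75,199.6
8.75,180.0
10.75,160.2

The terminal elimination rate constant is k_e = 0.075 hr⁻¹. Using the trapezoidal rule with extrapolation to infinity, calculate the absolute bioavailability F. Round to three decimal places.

F = 0.893

Trapezoidal AUC_0→10.75 (oral capsule):
  [0→0.25]: (0.0+26.8)/2 × 0.25 = 3.35
  [0.25→4.25]: (26.8+196.7)/2 × 4 = 447.0
  [4.25→4.75]: (196.7+199.6)/2 × 0.5 = 99.075
  [4.75→8.75]: (199.6+180.0)/2 × 4 = 759.2
  [8.75→10.75]: (180.0+160.2)/2 × 2 = 340.2
  Sum = 1648.825 µg/L·hr
Tail: C_last/k_e = 160.2/0.075 = 2136.000
AUC_0→∞ (oral capsule) = 1648.825 + 2136.000 = 3784.825 µg/L·hr
F = (AUC_ev/D_ev)/(AUC_iv/D_iv) = (3784.825/5)/(4240/5) = 756.965/848 = 0.8926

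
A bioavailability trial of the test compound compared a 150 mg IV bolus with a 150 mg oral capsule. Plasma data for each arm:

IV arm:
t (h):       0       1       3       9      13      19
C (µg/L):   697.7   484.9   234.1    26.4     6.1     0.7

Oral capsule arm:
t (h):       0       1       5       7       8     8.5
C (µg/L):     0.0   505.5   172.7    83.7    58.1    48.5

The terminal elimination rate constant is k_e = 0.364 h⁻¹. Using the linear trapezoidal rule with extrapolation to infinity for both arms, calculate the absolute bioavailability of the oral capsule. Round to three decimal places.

F = 0.962

Trapezoidal AUC_0→19 (IV):
  [0→1]: (697.7+484.9)/2 × 1 = 591.3
  [1→3]: (484.9+234.1)/2 × 2 = 719.0
  [3→9]: (234.1+26.4)/2 × 6 = 781.5
  [9→13]: (26.4+6.1)/2 × 4 = 65.0
  [13→19]: (6.1+0.7)/2 × 6 = 20.4
  Sum = 2177.2 µg/L·h
IV tail: 0.7/0.364 = 1.923; AUC_iv,0→∞ = 2177.2 + 1.923 = 2179.123 µg/L·h
Trapezoidal AUC_0→8.5 (oral capsule):
  [0→1]: (0.0+505.5)/2 × 1 = 252.75
  [1→5]: (505.5+172.7)/2 × 4 = 1356.4
  [5→7]: (172.7+83.7)/2 × 2 = 256.4
  [7→8]: (83.7+58.1)/2 × 1 = 70.9
  [8→8.5]: (58.1+48.5)/2 × 0.5 = 26.65
  Sum = 1963.1 µg/L·h
oral capsule tail: 48.5/0.364 = 133.242; AUC_ev,0→∞ = 1963.1 + 133.242 = 2096.342 µg/L·h
F = (AUC_ev/D_ev)/(AUC_iv/D_iv) = (2096.342/150)/(2179.123/150) = 13.9756/14.5275 = 0.9620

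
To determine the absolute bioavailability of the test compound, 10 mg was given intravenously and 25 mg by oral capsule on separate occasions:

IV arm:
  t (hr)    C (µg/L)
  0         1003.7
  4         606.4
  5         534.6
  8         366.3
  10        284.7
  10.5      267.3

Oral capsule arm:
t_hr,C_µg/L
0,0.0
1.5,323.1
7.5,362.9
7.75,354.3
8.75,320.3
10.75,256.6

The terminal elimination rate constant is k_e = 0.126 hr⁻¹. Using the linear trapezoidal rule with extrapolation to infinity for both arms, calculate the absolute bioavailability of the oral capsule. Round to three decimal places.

F = 0.265

Trapezoidal AUC_0→10.5 (IV):
  [0→4]: (1003.7+606.4)/2 × 4 = 3220.2
  [4→5]: (606.4+534.6)/2 × 1 = 570.5
  [5→8]: (534.6+366.3)/2 × 3 = 1351.35
  [8→10]: (366.3+284.7)/2 × 2 = 651.0
  [10→10.5]: (284.7+267.3)/2 × 0.5 = 138.0
  Sum = 5931.05 µg/L·hr
IV tail: 267.3/0.126 = 2121.429; AUC_iv,0→∞ = 5931.05 + 2121.429 = 8052.479 µg/L·hr
Trapezoidal AUC_0→10.75 (oral capsule):
  [0→1.5]: (0.0+323.1)/2 × 1.5 = 242.325
  [1.5→7.5]: (323.1+362.9)/2 × 6 = 2058.0
  [7.5→7.75]: (362.9+354.3)/2 × 0.25 = 89.65
  [7.75→8.75]: (354.3+320.3)/2 × 1 = 337.3
  [8.75→10.75]: (320.3+256.6)/2 × 2 = 576.9
  Sum = 3304.175 µg/L·hr
oral capsule tail: 256.6/0.126 = 2036.508; AUC_ev,0→∞ = 3304.175 + 2036.508 = 5340.683 µg/L·hr
F = (AUC_ev/D_ev)/(AUC_iv/D_iv) = (5340.683/25)/(8052.479/10) = 213.62732/805.2479 = 0.2653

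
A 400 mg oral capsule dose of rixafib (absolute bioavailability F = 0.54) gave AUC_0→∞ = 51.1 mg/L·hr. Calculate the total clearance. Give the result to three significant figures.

CL = F × Dose / AUC_0→∞
   = 0.54 × 400 / 51.1 = 4.22701 L/hr

CL = 4.23 L/hr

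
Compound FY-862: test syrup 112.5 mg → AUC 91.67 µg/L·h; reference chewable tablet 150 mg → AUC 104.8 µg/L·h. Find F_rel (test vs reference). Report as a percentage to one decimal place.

F_rel = (AUC_test/D_test) / (AUC_ref/D_ref)
      = (91.67/112.5) / (104.8/150)
      = 0.814844 / 0.698667 = 1.1663 = 116.63%

F_rel = 116.6%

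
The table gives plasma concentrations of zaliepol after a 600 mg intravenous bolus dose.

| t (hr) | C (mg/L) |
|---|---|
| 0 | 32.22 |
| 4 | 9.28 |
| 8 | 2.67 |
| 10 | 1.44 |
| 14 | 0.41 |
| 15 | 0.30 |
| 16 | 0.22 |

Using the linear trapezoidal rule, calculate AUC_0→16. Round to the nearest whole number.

Trapezoidal AUC_0→16:
  [0→4]: (32.22+9.28)/2 × 4 = 83.0
  [4→8]: (9.28+2.67)/2 × 4 = 23.9
  [8→10]: (2.67+1.44)/2 × 2 = 4.11
  [10→14]: (1.44+0.41)/2 × 4 = 3.7
  [14→15]: (0.41+0.30)/2 × 1 = 0.355
  [15→16]: (0.30+0.22)/2 × 1 = 0.26
  Sum = 115.325 mg/L·hr

AUC = 115 mg/L·hr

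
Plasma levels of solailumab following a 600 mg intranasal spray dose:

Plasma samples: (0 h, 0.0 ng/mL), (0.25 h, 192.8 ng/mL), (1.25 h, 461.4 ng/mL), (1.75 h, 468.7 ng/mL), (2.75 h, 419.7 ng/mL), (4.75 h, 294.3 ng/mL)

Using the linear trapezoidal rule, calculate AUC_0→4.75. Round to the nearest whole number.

AUC = 1742 ng/mL·h

Trapezoidal AUC_0→4.75:
  [0→0.25]: (0.0+192.8)/2 × 0.25 = 24.1
  [0.25→1.25]: (192.8+461.4)/2 × 1 = 327.1
  [1.25→1.75]: (461.4+468.7)/2 × 0.5 = 232.525
  [1.75→2.75]: (468.7+419.7)/2 × 1 = 444.2
  [2.75→4.75]: (419.7+294.3)/2 × 2 = 714.0
  Sum = 1741.925 ng/mL·h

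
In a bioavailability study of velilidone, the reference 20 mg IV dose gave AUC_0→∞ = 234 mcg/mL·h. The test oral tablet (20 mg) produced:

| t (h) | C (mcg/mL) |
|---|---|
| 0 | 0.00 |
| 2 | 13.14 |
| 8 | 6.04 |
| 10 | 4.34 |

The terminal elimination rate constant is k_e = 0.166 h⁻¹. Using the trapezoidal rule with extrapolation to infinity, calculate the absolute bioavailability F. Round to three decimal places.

F = 0.458

Trapezoidal AUC_0→10 (oral tablet):
  [0→2]: (0.00+13.14)/2 × 2 = 13.14
  [2→8]: (13.14+6.04)/2 × 6 = 57.54
  [8→10]: (6.04+4.34)/2 × 2 = 10.38
  Sum = 81.06 mcg/mL·h
Tail: C_last/k_e = 4.34/0.166 = 26.145
AUC_0→∞ (oral tablet) = 81.06 + 26.145 = 107.205 mcg/mL·h
F = (AUC_ev/D_ev)/(AUC_iv/D_iv) = (107.205/20)/(234/20) = 5.36025/11.7 = 0.4581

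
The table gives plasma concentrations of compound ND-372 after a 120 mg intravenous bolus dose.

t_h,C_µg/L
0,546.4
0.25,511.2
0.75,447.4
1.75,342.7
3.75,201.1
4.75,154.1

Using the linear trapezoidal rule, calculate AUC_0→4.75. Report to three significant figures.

Trapezoidal AUC_0→4.75:
  [0→0.25]: (546.4+511.2)/2 × 0.25 = 132.2
  [0.25→0.75]: (511.2+447.4)/2 × 0.5 = 239.65
  [0.75→1.75]: (447.4+342.7)/2 × 1 = 395.05
  [1.75→3.75]: (342.7+201.1)/2 × 2 = 543.8
  [3.75→4.75]: (201.1+154.1)/2 × 1 = 177.6
  Sum = 1488.3 µg/L·h

AUC = 1490 µg/L·h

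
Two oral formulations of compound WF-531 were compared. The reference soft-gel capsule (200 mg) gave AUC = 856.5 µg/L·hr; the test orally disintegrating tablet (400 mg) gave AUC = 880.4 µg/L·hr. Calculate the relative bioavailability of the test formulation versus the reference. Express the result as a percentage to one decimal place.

F_rel = 51.4%

F_rel = (AUC_test/D_test) / (AUC_ref/D_ref)
      = (880.4/400) / (856.5/200)
      = 2.201 / 4.2825 = 0.5140 = 51.40%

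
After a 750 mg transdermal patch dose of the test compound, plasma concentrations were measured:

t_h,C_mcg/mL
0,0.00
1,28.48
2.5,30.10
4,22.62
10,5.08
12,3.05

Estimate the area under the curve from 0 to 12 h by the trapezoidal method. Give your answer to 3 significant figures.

AUC = 189 mcg/mL·h

Trapezoidal AUC_0→12:
  [0→1]: (0.00+28.48)/2 × 1 = 14.24
  [1→2.5]: (28.48+30.10)/2 × 1.5 = 43.935
  [2.5→4]: (30.10+22.62)/2 × 1.5 = 39.54
  [4→10]: (22.62+5.08)/2 × 6 = 83.1
  [10→12]: (5.08+3.05)/2 × 2 = 8.13
  Sum = 188.945 mcg/mL·h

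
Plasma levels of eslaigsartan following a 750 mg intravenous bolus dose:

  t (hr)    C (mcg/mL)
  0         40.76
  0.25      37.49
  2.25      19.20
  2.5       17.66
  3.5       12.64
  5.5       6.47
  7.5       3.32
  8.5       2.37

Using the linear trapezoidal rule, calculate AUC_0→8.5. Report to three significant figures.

AUC = 118 mcg/mL·hr

Trapezoidal AUC_0→8.5:
  [0→0.25]: (40.76+37.49)/2 × 0.25 = 9.78125
  [0.25→2.25]: (37.49+19.20)/2 × 2 = 56.69
  [2.25→2.5]: (19.20+17.66)/2 × 0.25 = 4.6075
  [2.5→3.5]: (17.66+12.64)/2 × 1 = 15.15
  [3.5→5.5]: (12.64+6.47)/2 × 2 = 19.11
  [5.5→7.5]: (6.47+3.32)/2 × 2 = 9.79
  [7.5→8.5]: (3.32+2.37)/2 × 1 = 2.845
  Sum = 117.97375 mcg/mL·hr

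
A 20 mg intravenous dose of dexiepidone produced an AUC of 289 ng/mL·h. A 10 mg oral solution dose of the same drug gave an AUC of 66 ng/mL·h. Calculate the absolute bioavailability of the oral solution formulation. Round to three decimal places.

F = (AUC_ev / D_ev) / (AUC_iv / D_iv)
  = (66/10) / (289/20)
  = 6.6 / 14.45 = 0.4567

F = 0.457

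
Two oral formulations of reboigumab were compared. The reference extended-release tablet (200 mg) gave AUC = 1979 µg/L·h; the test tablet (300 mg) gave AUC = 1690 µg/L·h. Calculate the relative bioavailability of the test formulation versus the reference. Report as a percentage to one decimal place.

F_rel = 56.9%

F_rel = (AUC_test/D_test) / (AUC_ref/D_ref)
      = (1690/300) / (1979/200)
      = 5.63333 / 9.895 = 0.5693 = 56.93%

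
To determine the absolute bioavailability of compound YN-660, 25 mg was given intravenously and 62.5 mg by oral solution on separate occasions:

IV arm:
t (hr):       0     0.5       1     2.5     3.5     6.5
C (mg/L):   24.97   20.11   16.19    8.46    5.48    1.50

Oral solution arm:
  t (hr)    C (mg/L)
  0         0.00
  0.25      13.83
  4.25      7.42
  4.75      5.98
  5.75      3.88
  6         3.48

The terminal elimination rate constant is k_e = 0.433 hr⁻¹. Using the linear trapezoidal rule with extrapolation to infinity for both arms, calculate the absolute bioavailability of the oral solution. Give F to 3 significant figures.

F = 0.412

Trapezoidal AUC_0→6.5 (IV):
  [0→0.5]: (24.97+20.11)/2 × 0.5 = 11.27
  [0.5→1]: (20.11+16.19)/2 × 0.5 = 9.075
  [1→2.5]: (16.19+8.46)/2 × 1.5 = 18.4875
  [2.5→3.5]: (8.46+5.48)/2 × 1 = 6.97
  [3.5→6.5]: (5.48+1.50)/2 × 3 = 10.47
  Sum = 56.2725 mg/L·hr
IV tail: 1.50/0.433 = 3.464; AUC_iv,0→∞ = 56.2725 + 3.464 = 59.7365 mg/L·hr
Trapezoidal AUC_0→6 (oral solution):
  [0→0.25]: (0.00+13.83)/2 × 0.25 = 1.72875
  [0.25→4.25]: (13.83+7.42)/2 × 4 = 42.5
  [4.25→4.75]: (7.42+5.98)/2 × 0.5 = 3.35
  [4.75→5.75]: (5.98+3.88)/2 × 1 = 4.93
  [5.75→6]: (3.88+3.48)/2 × 0.25 = 0.92
  Sum = 53.42875 mg/L·hr
oral solution tail: 3.48/0.433 = 8.037; AUC_ev,0→∞ = 53.42875 + 8.037 = 61.46575 mg/L·hr
F = (AUC_ev/D_ev)/(AUC_iv/D_iv) = (61.46575/62.5)/(59.7365/25) = 0.983452/2.38946 = 0.4116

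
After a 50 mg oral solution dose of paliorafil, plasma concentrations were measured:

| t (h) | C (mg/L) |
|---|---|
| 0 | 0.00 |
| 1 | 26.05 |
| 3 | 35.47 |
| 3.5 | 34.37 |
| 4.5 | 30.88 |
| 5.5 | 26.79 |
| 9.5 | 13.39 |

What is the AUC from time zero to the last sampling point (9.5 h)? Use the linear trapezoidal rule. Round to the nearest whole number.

AUC = 234 mg/L·h

Trapezoidal AUC_0→9.5:
  [0→1]: (0.00+26.05)/2 × 1 = 13.025
  [1→3]: (26.05+35.47)/2 × 2 = 61.52
  [3→3.5]: (35.47+34.37)/2 × 0.5 = 17.46
  [3.5→4.5]: (34.37+30.88)/2 × 1 = 32.625
  [4.5→5.5]: (30.88+26.79)/2 × 1 = 28.835
  [5.5→9.5]: (26.79+13.39)/2 × 4 = 80.36
  Sum = 233.825 mg/L·h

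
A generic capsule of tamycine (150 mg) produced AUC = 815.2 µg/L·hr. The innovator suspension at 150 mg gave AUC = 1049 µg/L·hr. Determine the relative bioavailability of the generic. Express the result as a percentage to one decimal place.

F_rel = 77.7%

F_rel = (AUC_test/D_test) / (AUC_ref/D_ref)
      = (815.2/150) / (1049/150)
      = 5.43467 / 6.99333 = 0.7771 = 77.71%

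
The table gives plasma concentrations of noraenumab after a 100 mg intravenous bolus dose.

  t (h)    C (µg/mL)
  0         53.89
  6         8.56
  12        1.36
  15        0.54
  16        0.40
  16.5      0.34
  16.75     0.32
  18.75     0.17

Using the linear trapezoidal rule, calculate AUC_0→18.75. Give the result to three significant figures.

AUC = 221 µg/mL·h

Trapezoidal AUC_0→18.75:
  [0→6]: (53.89+8.56)/2 × 6 = 187.35
  [6→12]: (8.56+1.36)/2 × 6 = 29.76
  [12→15]: (1.36+0.54)/2 × 3 = 2.85
  [15→16]: (0.54+0.40)/2 × 1 = 0.47
  [16→16.5]: (0.40+0.34)/2 × 0.5 = 0.185
  [16.5→16.75]: (0.34+0.32)/2 × 0.25 = 0.0825
  [16.75→18.75]: (0.32+0.17)/2 × 2 = 0.49
  Sum = 221.1875 µg/mL·h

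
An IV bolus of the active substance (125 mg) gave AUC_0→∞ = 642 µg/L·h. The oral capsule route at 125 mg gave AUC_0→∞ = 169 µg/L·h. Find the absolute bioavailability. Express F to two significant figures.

F = 0.26

F = (AUC_ev / D_ev) / (AUC_iv / D_iv)
  = (169/125) / (642/125)
  = 1.352 / 5.136 = 0.2632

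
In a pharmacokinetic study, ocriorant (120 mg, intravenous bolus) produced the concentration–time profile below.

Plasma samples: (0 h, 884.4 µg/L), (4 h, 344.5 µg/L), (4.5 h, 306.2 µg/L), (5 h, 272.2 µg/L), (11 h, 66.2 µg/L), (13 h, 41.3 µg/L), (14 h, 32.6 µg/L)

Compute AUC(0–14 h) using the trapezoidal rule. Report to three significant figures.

Trapezoidal AUC_0→14:
  [0→4]: (884.4+344.5)/2 × 4 = 2457.8
  [4→4.5]: (344.5+306.2)/2 × 0.5 = 162.675
  [4.5→5]: (306.2+272.2)/2 × 0.5 = 144.6
  [5→11]: (272.2+66.2)/2 × 6 = 1015.2
  [11→13]: (66.2+41.3)/2 × 2 = 107.5
  [13→14]: (41.3+32.6)/2 × 1 = 36.95
  Sum = 3924.725 µg/L·h

AUC = 3920 µg/L·h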